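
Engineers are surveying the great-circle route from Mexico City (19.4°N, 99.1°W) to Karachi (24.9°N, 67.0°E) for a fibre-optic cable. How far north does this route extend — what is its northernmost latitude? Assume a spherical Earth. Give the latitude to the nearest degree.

≈ 73°N

The great circle lies in the plane with unit normal n̂ = (p₁ × p₂)/|p₁ × p₂|.
Here n̂_z ≈ +0.284; the vertex latitude is φ_max = arccos|n̂_z| ≈ 73.5°.
Check via Clairaut: cos φ_max = |cos φ₁| · sin C = cos(19.4°)·sin(17.5°) ≈ 0.284, again giving ≈ 73.5°.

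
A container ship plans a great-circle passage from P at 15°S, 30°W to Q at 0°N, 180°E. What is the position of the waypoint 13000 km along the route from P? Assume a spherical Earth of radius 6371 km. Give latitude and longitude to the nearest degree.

≈ 14°S, 153°W

Convert each endpoint to a unit vector on the sphere (x = cos φ cos λ, y = cos φ sin λ, z = sin φ).
The central angle between the endpoints is δ = arccos(p₁·p₂) ≈ 2.562 rad (146.8°). The total great-circle distance is δ·R ≈ 2.562 × 6371 ≈ 16321 km, so the target fraction is f = 13000/16321 ≈ 0.797.
Interpolate at f ≈ 0.797 with slerp weights a = sin((1−f)δ)/sin δ ≈ 0.909, b = sin(fδ)/sin δ ≈ 1.627.
p = a·p₁ + b·p₂ ≈ (-0.867, -0.439, -0.235); φ = arcsin(p_z) ≈ -13.60°, λ = atan2(p_y, p_x) ≈ -153.16°.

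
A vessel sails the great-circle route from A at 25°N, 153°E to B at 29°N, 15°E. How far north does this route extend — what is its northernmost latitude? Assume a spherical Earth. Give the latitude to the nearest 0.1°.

The great circle lies in the plane with unit normal n̂ = (p₁ × p₂)/|p₁ × p₂|.
Here n̂_z ≈ -0.574; the vertex latitude is φ_max = arccos|n̂_z| ≈ 54.9°.
Check via Clairaut: cos φ_max = |cos φ₁| · sin C = cos(25.0°)·sin(39.3°) ≈ 0.574, again giving ≈ 54.9°.

≈ 54.9°N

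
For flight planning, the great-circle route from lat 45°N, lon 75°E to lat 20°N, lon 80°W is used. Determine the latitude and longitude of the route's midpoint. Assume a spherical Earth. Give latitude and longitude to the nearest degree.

The haversine formula gives a central angle δ ≈ 1.939 rad (111.1°) between the endpoints.
Interpolate at f = 1/2 with slerp weights a = sin((1−f)δ)/sin δ ≈ 0.884, b = sin(fδ)/sin δ ≈ 0.884.
p = a·p₁ + b·p₂ ≈ (0.306, -0.214, 0.928); φ = arcsin(p_z) ≈ 68.06°, λ = atan2(p_y, p_x) ≈ -35.00°.

≈ lat 68°N, lon 35°W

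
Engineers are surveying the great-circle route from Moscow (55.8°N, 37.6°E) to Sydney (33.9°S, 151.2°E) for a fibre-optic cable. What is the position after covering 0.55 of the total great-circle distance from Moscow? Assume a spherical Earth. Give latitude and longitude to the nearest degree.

≈ 13°N, 115°E

From cos δ = sin φ₁ sin φ₂ + cos φ₁ cos φ₂ cos Δλ, the central angle is δ ≈ 2.276 rad (130.4°).
Interpolate at f = 0.55 with slerp weights a = sin((1−f)δ)/sin δ ≈ 1.122, b = sin(fδ)/sin δ ≈ 1.247.
p = a·p₁ + b·p₂ ≈ (-0.407, 0.883, 0.232); φ = arcsin(p_z) ≈ 13.44°, λ = atan2(p_y, p_x) ≈ 114.76°.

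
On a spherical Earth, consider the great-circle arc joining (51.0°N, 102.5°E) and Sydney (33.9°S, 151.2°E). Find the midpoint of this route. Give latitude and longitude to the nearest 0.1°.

≈ (9.4°N, 130.4°E)

From cos δ = sin φ₁ sin φ₂ + cos φ₁ cos φ₂ cos Δλ, the central angle is δ ≈ 1.660 rad (95.1°).
Interpolate at f = 1/2 with slerp weights a = sin((1−f)δ)/sin δ ≈ 0.741, b = sin(fδ)/sin δ ≈ 0.741.
p = a·p₁ + b·p₂ ≈ (-0.640, 0.751, 0.163); φ = arcsin(p_z) ≈ 9.35°, λ = atan2(p_y, p_x) ≈ 130.41°.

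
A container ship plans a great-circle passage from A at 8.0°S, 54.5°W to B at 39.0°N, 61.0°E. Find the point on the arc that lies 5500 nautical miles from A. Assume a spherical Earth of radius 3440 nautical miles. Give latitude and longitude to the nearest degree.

≈ 39°N, 31°E

Convert each endpoint to a unit vector on the sphere (x = cos φ cos λ, y = cos φ sin λ, z = sin φ).
The central angle between the endpoints is δ = arccos(p₁·p₂) ≈ 2.003 rad (114.8°). The total great-circle distance is δ·R ≈ 2.003 × 3440 ≈ 6890 nmi, so the target fraction is f = 5500/6890 ≈ 0.798.
Interpolate at f ≈ 0.798 with slerp weights a = sin((1−f)δ)/sin δ ≈ 0.433, b = sin(fδ)/sin δ ≈ 1.101.
p = a·p₁ + b·p₂ ≈ (0.664, 0.399, 0.633); φ = arcsin(p_z) ≈ 39.24°, λ = atan2(p_y, p_x) ≈ 31.01°.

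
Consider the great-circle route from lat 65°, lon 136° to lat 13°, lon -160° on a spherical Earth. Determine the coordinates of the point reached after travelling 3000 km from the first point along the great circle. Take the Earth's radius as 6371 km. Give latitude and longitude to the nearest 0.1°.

Convert each endpoint to a unit vector on the sphere (x = cos φ cos λ, y = cos φ sin λ, z = sin φ).
The central angle between the endpoints is δ = arccos(p₁·p₂) ≈ 1.176 rad (67.4°). The total great-circle distance is δ·R ≈ 1.176 × 6371 ≈ 7494 km, so the target fraction is f = 3000/7494 ≈ 0.400.
Interpolate at f ≈ 0.400 with slerp weights a = sin((1−f)δ)/sin δ ≈ 0.702, b = sin(fδ)/sin δ ≈ 0.491.
p = a·p₁ + b·p₂ ≈ (-0.663, 0.042, 0.747); φ = arcsin(p_z) ≈ 48.33°, λ = atan2(p_y, p_x) ≈ 176.34°.

≈ lat 48.3°, lon 176.3°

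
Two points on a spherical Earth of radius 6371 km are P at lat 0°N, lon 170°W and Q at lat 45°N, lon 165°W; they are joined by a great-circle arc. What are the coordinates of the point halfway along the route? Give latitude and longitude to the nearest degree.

≈ lat 23°N, lon 168°W

Convert each endpoint to a unit vector on the sphere (x = cos φ cos λ, y = cos φ sin λ, z = sin φ).
The central angle between the endpoints is δ = arccos(p₁·p₂) ≈ 0.789 rad (45.2°).
Interpolate at f = 1/2 with slerp weights a = sin((1−f)δ)/sin δ ≈ 0.542, b = sin(fδ)/sin δ ≈ 0.542.
p = a·p₁ + b·p₂ ≈ (-0.903, -0.193, 0.383); φ = arcsin(p_z) ≈ 22.52°, λ = atan2(p_y, p_x) ≈ -167.93°.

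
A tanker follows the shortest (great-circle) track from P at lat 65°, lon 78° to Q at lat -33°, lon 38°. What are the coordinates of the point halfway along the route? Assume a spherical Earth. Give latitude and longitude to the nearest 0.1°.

Convert each endpoint to a unit vector on the sphere (x = cos φ cos λ, y = cos φ sin λ, z = sin φ).
The central angle between the endpoints is δ = arccos(p₁·p₂) ≈ 1.795 rad (102.8°).
Interpolate at f = 1/2 with slerp weights a = sin((1−f)δ)/sin δ ≈ 0.802, b = sin(fδ)/sin δ ≈ 0.802.
p = a·p₁ + b·p₂ ≈ (0.600, 0.745, 0.290); φ = arcsin(p_z) ≈ 16.86°, λ = atan2(p_y, p_x) ≈ 51.15°.

≈ lat 16.9°, lon 51.2°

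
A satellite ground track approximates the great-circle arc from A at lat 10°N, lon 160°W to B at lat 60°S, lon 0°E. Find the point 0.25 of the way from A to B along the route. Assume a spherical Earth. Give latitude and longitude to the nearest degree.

≈ lat 21°S, lon 153°W

Convert each endpoint to a unit vector on the sphere (x = cos φ cos λ, y = cos φ sin λ, z = sin φ).
The central angle between the endpoints is δ = arccos(p₁·p₂) ≈ 2.231 rad (127.8°).
Interpolate at f = 0.25 with slerp weights a = sin((1−f)δ)/sin δ ≈ 1.259, b = sin(fδ)/sin δ ≈ 0.670.
p = a·p₁ + b·p₂ ≈ (-0.830, -0.424, -0.361); φ = arcsin(p_z) ≈ -21.19°, λ = atan2(p_y, p_x) ≈ -152.94°.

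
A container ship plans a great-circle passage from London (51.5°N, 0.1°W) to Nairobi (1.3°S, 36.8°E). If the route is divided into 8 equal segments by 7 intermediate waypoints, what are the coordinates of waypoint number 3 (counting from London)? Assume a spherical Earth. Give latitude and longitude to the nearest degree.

From cos δ = sin φ₁ sin φ₂ + cos φ₁ cos φ₂ cos Δλ, the central angle is δ ≈ 1.070 rad (61.3°).
Interpolate at f = 3/8 with slerp weights a = sin((1−f)δ)/sin δ ≈ 0.707, b = sin(fδ)/sin δ ≈ 0.445.
p = a·p₁ + b·p₂ ≈ (0.796, 0.266, 0.543); φ = arcsin(p_z) ≈ 32.89°, λ = atan2(p_y, p_x) ≈ 18.46°.

≈ 33°N, 18°E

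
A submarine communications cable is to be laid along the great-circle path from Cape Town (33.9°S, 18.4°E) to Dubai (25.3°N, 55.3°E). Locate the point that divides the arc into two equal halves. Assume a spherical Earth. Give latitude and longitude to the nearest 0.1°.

≈ 4.5°S, 37.7°E

Write both endpoints as unit vectors p₁, p₂ with components (cos φ cos λ, cos φ sin λ, sin φ).
The central angle between the endpoints is δ = arccos(p₁·p₂) ≈ 1.201 rad (68.8°).
Interpolate at f = 1/2 with slerp weights a = sin((1−f)δ)/sin δ ≈ 0.606, b = sin(fδ)/sin δ ≈ 0.606.
p = a·p₁ + b·p₂ ≈ (0.789, 0.609, -0.079); φ = arcsin(p_z) ≈ -4.53°, λ = atan2(p_y, p_x) ≈ 37.67°.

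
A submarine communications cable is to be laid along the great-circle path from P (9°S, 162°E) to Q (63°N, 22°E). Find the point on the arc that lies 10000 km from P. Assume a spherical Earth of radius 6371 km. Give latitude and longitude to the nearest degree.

≈ (69°N, 96°E)

Write both endpoints as unit vectors p₁, p₂ with components (cos φ cos λ, cos φ sin λ, sin φ).
The central angle between the endpoints is δ = arccos(p₁·p₂) ≈ 2.075 rad (118.9°). The total great-circle distance is δ·R ≈ 2.075 × 6371 ≈ 13218 km, so the target fraction is f = 10000/13218 ≈ 0.757.
Interpolate at f ≈ 0.757 with slerp weights a = sin((1−f)δ)/sin δ ≈ 0.553, b = sin(fδ)/sin δ ≈ 1.142.
p = a·p₁ + b·p₂ ≈ (-0.038, 0.363, 0.931); φ = arcsin(p_z) ≈ 68.60°, λ = atan2(p_y, p_x) ≈ 96.04°.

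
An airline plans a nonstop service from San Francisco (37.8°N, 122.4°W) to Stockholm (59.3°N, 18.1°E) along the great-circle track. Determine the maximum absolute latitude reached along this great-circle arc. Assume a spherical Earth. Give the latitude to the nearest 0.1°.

≈ 74.8°N

The great circle lies in the plane with unit normal n̂ = (p₁ × p₂)/|p₁ × p₂|.
Here n̂_z ≈ +0.263; the vertex latitude is φ_max = arccos|n̂_z| ≈ 74.8°.
Check via Clairaut: cos φ_max = |cos φ₁| · sin C = cos(37.8°)·sin(19.4°) ≈ 0.263, again giving ≈ 74.8°.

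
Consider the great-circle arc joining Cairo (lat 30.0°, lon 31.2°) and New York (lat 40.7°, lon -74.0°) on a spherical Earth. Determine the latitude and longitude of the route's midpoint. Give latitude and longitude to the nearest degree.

Convert each endpoint to a unit vector on the sphere (x = cos φ cos λ, y = cos φ sin λ, z = sin φ).
The central angle between the endpoints is δ = arccos(p₁·p₂) ≈ 1.416 rad (81.1°).
Interpolate at f = 1/2 with slerp weights a = sin((1−f)δ)/sin δ ≈ 0.658, b = sin(fδ)/sin δ ≈ 0.658.
p = a·p₁ + b·p₂ ≈ (0.625, -0.184, 0.758); φ = arcsin(p_z) ≈ 49.32°, λ = atan2(p_y, p_x) ≈ -16.43°.

≈ lat 49°, lon -16°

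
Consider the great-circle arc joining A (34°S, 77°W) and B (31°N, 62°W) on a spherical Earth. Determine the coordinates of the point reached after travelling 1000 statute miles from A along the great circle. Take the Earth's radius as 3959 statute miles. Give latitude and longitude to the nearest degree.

≈ (20°S, 73°W)

Convert each endpoint to a unit vector on the sphere (x = cos φ cos λ, y = cos φ sin λ, z = sin φ).
The central angle between the endpoints is δ = arccos(p₁·p₂) ≈ 1.161 rad (66.5°). The total great-circle distance is δ·R ≈ 1.161 × 3959 ≈ 4596 mi, so the target fraction is f = 1000/4596 ≈ 0.218.
Interpolate at f ≈ 0.218 with slerp weights a = sin((1−f)δ)/sin δ ≈ 0.860, b = sin(fδ)/sin δ ≈ 0.272.
p = a·p₁ + b·p₂ ≈ (0.270, -0.901, -0.340); φ = arcsin(p_z) ≈ -19.90°, λ = atan2(p_y, p_x) ≈ -73.31°.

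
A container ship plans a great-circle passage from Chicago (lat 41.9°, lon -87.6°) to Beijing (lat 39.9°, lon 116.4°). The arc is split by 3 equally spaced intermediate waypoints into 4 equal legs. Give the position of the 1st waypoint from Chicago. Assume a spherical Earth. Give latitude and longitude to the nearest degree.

≈ lat 64°, lon -104°

The haversine formula gives a central angle δ ≈ 1.664 rad (95.4°) between the endpoints.
Interpolate at f = 1/4 with slerp weights a = sin((1−f)δ)/sin δ ≈ 0.953, b = sin(fδ)/sin δ ≈ 0.406.
p = a·p₁ + b·p₂ ≈ (-0.109, -0.429, 0.897); φ = arcsin(p_z) ≈ 63.70°, λ = atan2(p_y, p_x) ≈ -104.21°.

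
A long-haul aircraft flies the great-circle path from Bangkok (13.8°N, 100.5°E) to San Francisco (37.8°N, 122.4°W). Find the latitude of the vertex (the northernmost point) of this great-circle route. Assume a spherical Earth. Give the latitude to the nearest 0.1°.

≈ 54.9°N

The great circle lies in the plane with unit normal n̂ = (p₁ × p₂)/|p₁ × p₂|.
Here n̂_z ≈ +0.574; the vertex latitude is φ_max = arccos|n̂_z| ≈ 54.9°.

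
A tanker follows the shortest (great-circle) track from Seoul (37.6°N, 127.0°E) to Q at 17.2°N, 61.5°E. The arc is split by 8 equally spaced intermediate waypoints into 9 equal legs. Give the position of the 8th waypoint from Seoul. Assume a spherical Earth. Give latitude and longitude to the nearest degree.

The haversine formula gives a central angle δ ≈ 1.054 rad (60.4°) between the endpoints.
Interpolate at f = 8/9 with slerp weights a = sin((1−f)δ)/sin δ ≈ 0.134, b = sin(fδ)/sin δ ≈ 0.927.
p = a·p₁ + b·p₂ ≈ (0.358, 0.863, 0.356); φ = arcsin(p_z) ≈ 20.86°, λ = atan2(p_y, p_x) ≈ 67.45°.

≈ 21°N, 67°E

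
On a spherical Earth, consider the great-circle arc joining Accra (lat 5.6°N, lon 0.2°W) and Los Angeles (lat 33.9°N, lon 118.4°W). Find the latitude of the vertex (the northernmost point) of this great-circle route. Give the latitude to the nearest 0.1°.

≈ 39.4°N

The great circle lies in the plane with unit normal n̂ = (p₁ × p₂)/|p₁ × p₂|.
Here n̂_z ≈ -0.773; the vertex latitude is φ_max = arccos|n̂_z| ≈ 39.4°.
Check via Clairaut: cos φ_max = |cos φ₁| · sin C = cos(5.6°)·sin(51.0°) ≈ 0.773, again giving ≈ 39.4°.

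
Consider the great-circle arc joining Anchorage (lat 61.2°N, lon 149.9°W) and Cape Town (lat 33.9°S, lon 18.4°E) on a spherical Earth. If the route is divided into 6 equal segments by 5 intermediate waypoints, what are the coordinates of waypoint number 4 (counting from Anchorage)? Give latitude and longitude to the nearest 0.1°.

≈ lat 15.8°N, lon 8.9°E

Write both endpoints as unit vectors p₁, p₂ with components (cos φ cos λ, cos φ sin λ, sin φ).
The central angle between the endpoints is δ = arccos(p₁·p₂) ≈ 2.647 rad (151.7°).
Interpolate at f = 4/6 with slerp weights a = sin((1−f)δ)/sin δ ≈ 1.628, b = sin(fδ)/sin δ ≈ 2.068.
p = a·p₁ + b·p₂ ≈ (0.950, 0.149, 0.273); φ = arcsin(p_z) ≈ 15.84°, λ = atan2(p_y, p_x) ≈ 8.88°.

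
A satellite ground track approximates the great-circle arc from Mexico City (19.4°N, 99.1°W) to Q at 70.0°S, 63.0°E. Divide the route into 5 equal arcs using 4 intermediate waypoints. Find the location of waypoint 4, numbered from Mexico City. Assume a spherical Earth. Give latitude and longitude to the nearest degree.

≈ 80°S, 51°W

From cos δ = sin φ₁ sin φ₂ + cos φ₁ cos φ₂ cos Δλ, the central angle is δ ≈ 2.238 rad (128.3°).
Interpolate at f = 4/5 with slerp weights a = sin((1−f)δ)/sin δ ≈ 0.551, b = sin(fδ)/sin δ ≈ 1.243.
p = a·p₁ + b·p₂ ≈ (0.111, -0.135, -0.985); φ = arcsin(p_z) ≈ -79.96°, λ = atan2(p_y, p_x) ≈ -50.57°.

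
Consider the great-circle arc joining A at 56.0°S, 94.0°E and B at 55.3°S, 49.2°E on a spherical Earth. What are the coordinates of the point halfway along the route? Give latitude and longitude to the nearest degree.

≈ 58°S, 71°E

From cos δ = sin φ₁ sin φ₂ + cos φ₁ cos φ₂ cos Δλ, the central angle is δ ≈ 0.434 rad (24.8°).
Interpolate at f = 1/2 with slerp weights a = sin((1−f)δ)/sin δ ≈ 0.512, b = sin(fδ)/sin δ ≈ 0.512.
p = a·p₁ + b·p₂ ≈ (0.170, 0.506, -0.845); φ = arcsin(p_z) ≈ -57.71°, λ = atan2(p_y, p_x) ≈ 71.39°.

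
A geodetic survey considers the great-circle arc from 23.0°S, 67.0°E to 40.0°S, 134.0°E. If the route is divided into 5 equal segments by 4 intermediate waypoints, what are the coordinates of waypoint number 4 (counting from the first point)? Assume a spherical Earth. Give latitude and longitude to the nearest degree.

≈ 40°S, 119°E

From cos δ = sin φ₁ sin φ₂ + cos φ₁ cos φ₂ cos Δλ, the central angle is δ ≈ 1.016 rad (58.2°).
Interpolate at f = 4/5 with slerp weights a = sin((1−f)δ)/sin δ ≈ 0.237, b = sin(fδ)/sin δ ≈ 0.854.
p = a·p₁ + b·p₂ ≈ (-0.369, 0.672, -0.642); φ = arcsin(p_z) ≈ -39.94°, λ = atan2(p_y, p_x) ≈ 118.79°.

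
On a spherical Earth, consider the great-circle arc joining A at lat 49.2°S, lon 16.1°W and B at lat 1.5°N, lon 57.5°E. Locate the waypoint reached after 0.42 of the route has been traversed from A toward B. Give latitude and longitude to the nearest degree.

Convert each endpoint to a unit vector on the sphere (x = cos φ cos λ, y = cos φ sin λ, z = sin φ).
The central angle between the endpoints is δ = arccos(p₁·p₂) ≈ 1.405 rad (80.5°).
Interpolate at f = 0.42 with slerp weights a = sin((1−f)δ)/sin δ ≈ 0.738, b = sin(fδ)/sin δ ≈ 0.564.
p = a·p₁ + b·p₂ ≈ (0.766, 0.342, -0.544); φ = arcsin(p_z) ≈ -32.94°, λ = atan2(p_y, p_x) ≈ 24.05°.

≈ lat 33°S, lon 24°E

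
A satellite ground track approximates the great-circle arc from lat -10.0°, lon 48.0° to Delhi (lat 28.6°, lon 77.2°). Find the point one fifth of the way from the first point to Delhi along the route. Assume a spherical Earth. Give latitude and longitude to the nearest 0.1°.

Write both endpoints as unit vectors p₁, p₂ with components (cos φ cos λ, cos φ sin λ, sin φ).
The central angle between the endpoints is δ = arccos(p₁·p₂) ≈ 0.834 rad (47.8°).
Interpolate at f = 1/5 with slerp weights a = sin((1−f)δ)/sin δ ≈ 0.836, b = sin(fδ)/sin δ ≈ 0.224.
p = a·p₁ + b·p₂ ≈ (0.594, 0.803, -0.038); φ = arcsin(p_z) ≈ -2.16°, λ = atan2(p_y, p_x) ≈ 53.51°.

≈ lat -2.2°, lon 53.5°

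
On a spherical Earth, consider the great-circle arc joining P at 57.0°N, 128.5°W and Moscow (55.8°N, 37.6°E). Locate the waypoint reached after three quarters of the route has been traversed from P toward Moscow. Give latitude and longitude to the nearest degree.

Write both endpoints as unit vectors p₁, p₂ with components (cos φ cos λ, cos φ sin λ, sin φ).
The central angle between the endpoints is δ = arccos(p₁·p₂) ≈ 1.163 rad (66.6°).
Interpolate at f = 3/4 with slerp weights a = sin((1−f)δ)/sin δ ≈ 0.312, b = sin(fδ)/sin δ ≈ 0.834.
p = a·p₁ + b·p₂ ≈ (0.266, 0.153, 0.952); φ = arcsin(p_z) ≈ 72.15°, λ = atan2(p_y, p_x) ≈ 29.94°.

≈ 72°N, 30°E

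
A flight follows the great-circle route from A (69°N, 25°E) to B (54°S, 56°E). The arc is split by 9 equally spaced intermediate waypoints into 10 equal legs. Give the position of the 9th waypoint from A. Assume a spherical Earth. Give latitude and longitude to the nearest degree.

≈ (42°S, 52°E)

The haversine formula gives a central angle δ ≈ 2.183 rad (125.1°) between the endpoints.
Interpolate at f = 9/10 with slerp weights a = sin((1−f)δ)/sin δ ≈ 0.265, b = sin(fδ)/sin δ ≈ 1.128.
p = a·p₁ + b·p₂ ≈ (0.457, 0.590, -0.666); φ = arcsin(p_z) ≈ -41.74°, λ = atan2(p_y, p_x) ≈ 52.25°.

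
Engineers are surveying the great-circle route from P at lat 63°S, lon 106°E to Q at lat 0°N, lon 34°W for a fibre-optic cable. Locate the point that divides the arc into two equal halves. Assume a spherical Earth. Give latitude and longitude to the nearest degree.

Convert each endpoint to a unit vector on the sphere (x = cos φ cos λ, y = cos φ sin λ, z = sin φ).
The central angle between the endpoints is δ = arccos(p₁·p₂) ≈ 1.926 rad (110.4°).
Interpolate at f = 1/2 with slerp weights a = sin((1−f)δ)/sin δ ≈ 0.876, b = sin(fδ)/sin δ ≈ 0.876.
p = a·p₁ + b·p₂ ≈ (0.616, -0.108, -0.780); φ = arcsin(p_z) ≈ -51.27°, λ = atan2(p_y, p_x) ≈ -9.90°.

≈ lat 51°S, lon 10°W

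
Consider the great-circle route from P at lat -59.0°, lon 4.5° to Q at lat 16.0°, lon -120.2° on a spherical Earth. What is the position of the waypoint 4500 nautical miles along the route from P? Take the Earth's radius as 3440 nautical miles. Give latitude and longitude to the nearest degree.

Convert each endpoint to a unit vector on the sphere (x = cos φ cos λ, y = cos φ sin λ, z = sin φ).
The central angle between the endpoints is δ = arccos(p₁·p₂) ≈ 2.115 rad (121.2°). The total great-circle distance is δ·R ≈ 2.115 × 3440 ≈ 7277 nmi, so the target fraction is f = 4500/7277 ≈ 0.618.
Interpolate at f ≈ 0.618 with slerp weights a = sin((1−f)δ)/sin δ ≈ 0.845, b = sin(fδ)/sin δ ≈ 1.129.
p = a·p₁ + b·p₂ ≈ (-0.112, -0.904, -0.413); φ = arcsin(p_z) ≈ -24.38°, λ = atan2(p_y, p_x) ≈ -97.08°.

≈ lat -24°, lon -97°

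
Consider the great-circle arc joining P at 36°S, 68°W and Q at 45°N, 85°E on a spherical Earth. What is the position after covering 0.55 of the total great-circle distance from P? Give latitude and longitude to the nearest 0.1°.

Convert each endpoint to a unit vector on the sphere (x = cos φ cos λ, y = cos φ sin λ, z = sin φ).
The central angle between the endpoints is δ = arccos(p₁·p₂) ≈ 2.753 rad (157.7°).
Interpolate at f = 0.55 with slerp weights a = sin((1−f)δ)/sin δ ≈ 2.493, b = sin(fδ)/sin δ ≈ 2.633.
p = a·p₁ + b·p₂ ≈ (0.918, -0.015, 0.396); φ = arcsin(p_z) ≈ 23.35°, λ = atan2(p_y, p_x) ≈ -0.96°.

≈ 23.4°N, 1.0°W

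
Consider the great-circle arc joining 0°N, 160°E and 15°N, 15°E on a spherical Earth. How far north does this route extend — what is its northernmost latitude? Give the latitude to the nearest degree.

≈ 25°N

The great circle lies in the plane with unit normal n̂ = (p₁ × p₂)/|p₁ × p₂|.
Here n̂_z ≈ -0.906; the vertex latitude is φ_max = arccos|n̂_z| ≈ 25.0°.
Check via Clairaut: cos φ_max = |cos φ₁| · sin C = cos(0.0°)·sin(65.0°) ≈ 0.906, again giving ≈ 25.0°.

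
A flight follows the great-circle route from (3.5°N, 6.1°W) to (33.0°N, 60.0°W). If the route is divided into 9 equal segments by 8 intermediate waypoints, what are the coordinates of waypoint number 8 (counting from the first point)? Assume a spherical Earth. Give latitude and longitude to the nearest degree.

Write both endpoints as unit vectors p₁, p₂ with components (cos φ cos λ, cos φ sin λ, sin φ).
The central angle between the endpoints is δ = arccos(p₁·p₂) ≈ 1.016 rad (58.2°).
Interpolate at f = 8/9 with slerp weights a = sin((1−f)δ)/sin δ ≈ 0.133, b = sin(fδ)/sin δ ≈ 0.924.
p = a·p₁ + b·p₂ ≈ (0.519, -0.685, 0.511); φ = arcsin(p_z) ≈ 30.75°, λ = atan2(p_y, p_x) ≈ -52.86°.

≈ (31°N, 53°W)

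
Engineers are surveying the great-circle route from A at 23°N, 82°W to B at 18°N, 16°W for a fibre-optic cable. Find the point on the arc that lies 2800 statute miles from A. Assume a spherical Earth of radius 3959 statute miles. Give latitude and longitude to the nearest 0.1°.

Write both endpoints as unit vectors p₁, p₂ with components (cos φ cos λ, cos φ sin λ, sin φ).
The central angle between the endpoints is δ = arccos(p₁·p₂) ≈ 1.074 rad (61.5°). The total great-circle distance is δ·R ≈ 1.074 × 3959 ≈ 4251 mi, so the target fraction is f = 2800/4251 ≈ 0.659.
Interpolate at f ≈ 0.659 with slerp weights a = sin((1−f)δ)/sin δ ≈ 0.408, b = sin(fδ)/sin δ ≈ 0.739.
p = a·p₁ + b·p₂ ≈ (0.728, -0.565, 0.388); φ = arcsin(p_z) ≈ 22.81°, λ = atan2(p_y, p_x) ≈ -37.83°.

≈ 22.8°N, 37.8°W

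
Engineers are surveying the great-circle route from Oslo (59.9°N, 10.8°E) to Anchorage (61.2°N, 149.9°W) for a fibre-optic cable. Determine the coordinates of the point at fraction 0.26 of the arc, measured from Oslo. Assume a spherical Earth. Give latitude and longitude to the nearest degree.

Write both endpoints as unit vectors p₁, p₂ with components (cos φ cos λ, cos φ sin λ, sin φ).
The central angle between the endpoints is δ = arccos(p₁·p₂) ≈ 1.012 rad (58.0°).
Interpolate at f = 0.26 with slerp weights a = sin((1−f)δ)/sin δ ≈ 0.803, b = sin(fδ)/sin δ ≈ 0.307.
p = a·p₁ + b·p₂ ≈ (0.268, 0.001, 0.963); φ = arcsin(p_z) ≈ 74.47°, λ = atan2(p_y, p_x) ≈ 0.29°.

≈ 74°N, 0°E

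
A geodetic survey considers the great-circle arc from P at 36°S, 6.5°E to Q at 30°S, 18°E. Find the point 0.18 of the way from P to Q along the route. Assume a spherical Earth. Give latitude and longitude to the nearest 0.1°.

≈ 35.0°S, 8.7°E

Write both endpoints as unit vectors p₁, p₂ with components (cos φ cos λ, cos φ sin λ, sin φ).
The central angle between the endpoints is δ = arccos(p₁·p₂) ≈ 0.198 rad (11.3°).
Interpolate at f = 0.18 with slerp weights a = sin((1−f)δ)/sin δ ≈ 0.822, b = sin(fδ)/sin δ ≈ 0.181.
p = a·p₁ + b·p₂ ≈ (0.810, 0.124, -0.574); φ = arcsin(p_z) ≈ -35.00°, λ = atan2(p_y, p_x) ≈ 8.69°.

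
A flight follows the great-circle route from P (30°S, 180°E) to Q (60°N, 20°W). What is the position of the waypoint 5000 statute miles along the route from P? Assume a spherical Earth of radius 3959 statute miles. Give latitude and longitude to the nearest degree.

Convert each endpoint to a unit vector on the sphere (x = cos φ cos λ, y = cos φ sin λ, z = sin φ).
The central angle between the endpoints is δ = arccos(p₁·p₂) ≈ 2.568 rad (147.1°). The total great-circle distance is δ·R ≈ 2.568 × 3959 ≈ 10166 mi, so the target fraction is f = 5000/10166 ≈ 0.492.
Interpolate at f ≈ 0.492 with slerp weights a = sin((1−f)δ)/sin δ ≈ 1.778, b = sin(fδ)/sin δ ≈ 1.756.
p = a·p₁ + b·p₂ ≈ (-0.715, -0.300, 0.632); φ = arcsin(p_z) ≈ 39.18°, λ = atan2(p_y, p_x) ≈ -157.21°.

≈ (39°N, 157°W)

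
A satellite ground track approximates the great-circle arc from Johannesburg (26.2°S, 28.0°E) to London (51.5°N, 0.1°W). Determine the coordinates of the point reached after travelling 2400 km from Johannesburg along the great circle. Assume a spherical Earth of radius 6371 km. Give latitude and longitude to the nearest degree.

Convert each endpoint to a unit vector on the sphere (x = cos φ cos λ, y = cos φ sin λ, z = sin φ).
The central angle between the endpoints is δ = arccos(p₁·p₂) ≈ 1.423 rad (81.5°). The total great-circle distance is δ·R ≈ 1.423 × 6371 ≈ 9066 km, so the target fraction is f = 2400/9066 ≈ 0.265.
Interpolate at f ≈ 0.265 with slerp weights a = sin((1−f)δ)/sin δ ≈ 0.875, b = sin(fδ)/sin δ ≈ 0.372.
p = a·p₁ + b·p₂ ≈ (0.925, 0.368, -0.095); φ = arcsin(p_z) ≈ -5.47°, λ = atan2(p_y, p_x) ≈ 21.71°.

≈ 5°S, 22°E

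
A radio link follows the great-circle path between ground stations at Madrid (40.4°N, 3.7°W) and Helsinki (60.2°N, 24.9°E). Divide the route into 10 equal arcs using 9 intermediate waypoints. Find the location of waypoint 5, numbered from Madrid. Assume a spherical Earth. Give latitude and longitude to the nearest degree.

Convert each endpoint to a unit vector on the sphere (x = cos φ cos λ, y = cos φ sin λ, z = sin φ).
The central angle between the endpoints is δ = arccos(p₁·p₂) ≈ 0.463 rad (26.5°).
Interpolate at f = 5/10 with slerp weights a = sin((1−f)δ)/sin δ ≈ 0.514, b = sin(fδ)/sin δ ≈ 0.514.
p = a·p₁ + b·p₂ ≈ (0.622, 0.082, 0.779); φ = arcsin(p_z) ≈ 51.14°, λ = atan2(p_y, p_x) ≈ 7.53°.

≈ (51°N, 8°E)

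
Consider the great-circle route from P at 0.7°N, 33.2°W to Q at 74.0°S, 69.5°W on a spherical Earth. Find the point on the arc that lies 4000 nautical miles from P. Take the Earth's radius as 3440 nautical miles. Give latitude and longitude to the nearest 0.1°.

Convert each endpoint to a unit vector on the sphere (x = cos φ cos λ, y = cos φ sin λ, z = sin φ).
The central angle between the endpoints is δ = arccos(p₁·p₂) ≈ 1.359 rad (77.9°). The total great-circle distance is δ·R ≈ 1.359 × 3440 ≈ 4674 nmi, so the target fraction is f = 4000/4674 ≈ 0.856.
Interpolate at f ≈ 0.856 with slerp weights a = sin((1−f)δ)/sin δ ≈ 0.199, b = sin(fδ)/sin δ ≈ 0.939.
p = a·p₁ + b·p₂ ≈ (0.257, -0.352, -0.900); φ = arcsin(p_z) ≈ -64.17°, λ = atan2(p_y, p_x) ≈ -53.79°.

≈ 64.2°S, 53.8°W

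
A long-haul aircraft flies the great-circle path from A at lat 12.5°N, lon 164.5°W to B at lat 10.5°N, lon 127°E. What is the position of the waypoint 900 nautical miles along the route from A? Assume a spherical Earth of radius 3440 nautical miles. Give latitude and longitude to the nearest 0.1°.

From cos δ = sin φ₁ sin φ₂ + cos φ₁ cos φ₂ cos Δλ, the central angle is δ ≈ 1.169 rad (67.0°). The total great-circle distance is δ·R ≈ 1.169 × 3440 ≈ 4021 nmi, so the target fraction is f = 900/4021 ≈ 0.224.
Interpolate at f ≈ 0.224 with slerp weights a = sin((1−f)δ)/sin δ ≈ 0.856, b = sin(fδ)/sin δ ≈ 0.281.
p = a·p₁ + b·p₂ ≈ (-0.972, -0.003, 0.236); φ = arcsin(p_z) ≈ 13.68°, λ = atan2(p_y, p_x) ≈ -179.85°.

≈ lat 13.7°N, lon 179.8°W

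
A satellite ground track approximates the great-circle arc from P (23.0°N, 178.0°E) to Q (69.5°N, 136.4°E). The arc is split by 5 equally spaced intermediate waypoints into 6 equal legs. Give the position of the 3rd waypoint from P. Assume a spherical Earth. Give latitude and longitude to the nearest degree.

≈ (48°N, 167°E)

Convert each endpoint to a unit vector on the sphere (x = cos φ cos λ, y = cos φ sin λ, z = sin φ).
The central angle between the endpoints is δ = arccos(p₁·p₂) ≈ 0.918 rad (52.6°).
Interpolate at f = 3/6 with slerp weights a = sin((1−f)δ)/sin δ ≈ 0.558, b = sin(fδ)/sin δ ≈ 0.558.
p = a·p₁ + b·p₂ ≈ (-0.655, 0.153, 0.740); φ = arcsin(p_z) ≈ 47.77°, λ = atan2(p_y, p_x) ≈ 166.87°.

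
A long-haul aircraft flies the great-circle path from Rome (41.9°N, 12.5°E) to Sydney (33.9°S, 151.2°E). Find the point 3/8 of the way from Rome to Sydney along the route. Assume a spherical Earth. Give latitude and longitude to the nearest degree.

≈ 23°N, 75°E

From cos δ = sin φ₁ sin φ₂ + cos φ₁ cos φ₂ cos Δλ, the central angle is δ ≈ 2.562 rad (146.8°).
Interpolate at f = 3/8 with slerp weights a = sin((1−f)δ)/sin δ ≈ 1.825, b = sin(fδ)/sin δ ≈ 1.496.
p = a·p₁ + b·p₂ ≈ (0.238, 0.892, 0.384); φ = arcsin(p_z) ≈ 22.59°, λ = atan2(p_y, p_x) ≈ 75.08°.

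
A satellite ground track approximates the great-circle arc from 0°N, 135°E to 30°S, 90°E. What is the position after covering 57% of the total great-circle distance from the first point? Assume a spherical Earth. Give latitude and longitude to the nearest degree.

Write both endpoints as unit vectors p₁, p₂ with components (cos φ cos λ, cos φ sin λ, sin φ).
The central angle between the endpoints is δ = arccos(p₁·p₂) ≈ 0.912 rad (52.2°).
Interpolate at f = 0.57 with slerp weights a = sin((1−f)δ)/sin δ ≈ 0.483, b = sin(fδ)/sin δ ≈ 0.628.
p = a·p₁ + b·p₂ ≈ (-0.342, 0.886, -0.314); φ = arcsin(p_z) ≈ -18.31°, λ = atan2(p_y, p_x) ≈ 111.10°.

≈ 18°S, 111°E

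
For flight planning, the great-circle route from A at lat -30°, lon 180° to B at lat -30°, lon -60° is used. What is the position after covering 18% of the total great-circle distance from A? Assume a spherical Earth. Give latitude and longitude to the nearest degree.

Convert each endpoint to a unit vector on the sphere (x = cos φ cos λ, y = cos φ sin λ, z = sin φ).
The central angle between the endpoints is δ = arccos(p₁·p₂) ≈ 1.696 rad (97.2°).
Interpolate at f = 0.18 with slerp weights a = sin((1−f)δ)/sin δ ≈ 0.992, b = sin(fδ)/sin δ ≈ 0.303.
p = a·p₁ + b·p₂ ≈ (-0.728, -0.227, -0.647); φ = arcsin(p_z) ≈ -40.34°, λ = atan2(p_y, p_x) ≈ -162.66°.

≈ lat -40°, lon -163°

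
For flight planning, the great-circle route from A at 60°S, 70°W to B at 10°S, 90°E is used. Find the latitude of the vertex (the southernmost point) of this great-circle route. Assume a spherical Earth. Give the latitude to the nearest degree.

The great circle lies in the plane with unit normal n̂ = (p₁ × p₂)/|p₁ × p₂|.
Here n̂_z ≈ +0.177; the vertex latitude is φ_max = arccos|n̂_z| ≈ 79.8°.
Check via Clairaut: cos φ_max = |cos φ₁| · sin C = cos(60.0°)·sin(159.2°) ≈ 0.177, again giving ≈ 79.8°.

≈ 80°S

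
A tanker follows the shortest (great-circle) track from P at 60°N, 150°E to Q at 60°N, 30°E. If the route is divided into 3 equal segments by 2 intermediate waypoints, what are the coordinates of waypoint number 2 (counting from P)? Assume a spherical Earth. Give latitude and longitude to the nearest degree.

≈ 72°N, 62°E

Convert each endpoint to a unit vector on the sphere (x = cos φ cos λ, y = cos φ sin λ, z = sin φ).
The central angle between the endpoints is δ = arccos(p₁·p₂) ≈ 0.896 rad (51.3°).
Interpolate at f = 2/3 with slerp weights a = sin((1−f)δ)/sin δ ≈ 0.377, b = sin(fδ)/sin δ ≈ 0.720.
p = a·p₁ + b·p₂ ≈ (0.149, 0.274, 0.950); φ = arcsin(p_z) ≈ 71.82°, λ = atan2(p_y, p_x) ≈ 61.53°.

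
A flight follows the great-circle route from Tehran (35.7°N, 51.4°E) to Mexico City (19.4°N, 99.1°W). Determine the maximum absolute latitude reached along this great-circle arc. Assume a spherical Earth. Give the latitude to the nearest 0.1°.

≈ 64.7°N

The great circle lies in the plane with unit normal n̂ = (p₁ × p₂)/|p₁ × p₂|.
Here n̂_z ≈ -0.428; the vertex latitude is φ_max = arccos|n̂_z| ≈ 64.7°.
Check via Clairaut: cos φ_max = |cos φ₁| · sin C = cos(35.7°)·sin(31.8°) ≈ 0.428, again giving ≈ 64.7°.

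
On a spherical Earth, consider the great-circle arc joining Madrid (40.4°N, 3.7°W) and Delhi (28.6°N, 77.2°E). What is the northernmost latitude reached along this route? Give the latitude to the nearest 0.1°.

≈ 43.4°N

The great circle lies in the plane with unit normal n̂ = (p₁ × p₂)/|p₁ × p₂|.
Here n̂_z ≈ +0.726; the vertex latitude is φ_max = arccos|n̂_z| ≈ 43.4°.
Check via Clairaut: cos φ_max = |cos φ₁| · sin C = cos(40.4°)·sin(72.4°) ≈ 0.726, again giving ≈ 43.4°.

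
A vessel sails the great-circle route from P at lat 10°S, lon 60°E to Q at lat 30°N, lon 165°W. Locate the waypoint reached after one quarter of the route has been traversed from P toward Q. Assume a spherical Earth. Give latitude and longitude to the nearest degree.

≈ lat 8°N, lon 88°E

Convert each endpoint to a unit vector on the sphere (x = cos φ cos λ, y = cos φ sin λ, z = sin φ).
The central angle between the endpoints is δ = arccos(p₁·p₂) ≈ 2.332 rad (133.6°).
Interpolate at f = 1/4 with slerp weights a = sin((1−f)δ)/sin δ ≈ 1.359, b = sin(fδ)/sin δ ≈ 0.761.
p = a·p₁ + b·p₂ ≈ (0.033, 0.989, 0.144); φ = arcsin(p_z) ≈ 8.29°, λ = atan2(p_y, p_x) ≈ 88.08°.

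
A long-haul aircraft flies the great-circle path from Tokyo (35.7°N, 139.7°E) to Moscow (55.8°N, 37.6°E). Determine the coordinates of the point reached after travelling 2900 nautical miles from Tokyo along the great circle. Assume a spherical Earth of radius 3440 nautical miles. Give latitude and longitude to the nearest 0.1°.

≈ 61.1°N, 72.9°E

From cos δ = sin φ₁ sin φ₂ + cos φ₁ cos φ₂ cos Δλ, the central angle is δ ≈ 1.173 rad (67.2°). The total great-circle distance is δ·R ≈ 1.173 × 3440 ≈ 4037 nmi, so the target fraction is f = 2900/4037 ≈ 0.718.
Interpolate at f ≈ 0.718 with slerp weights a = sin((1−f)δ)/sin δ ≈ 0.352, b = sin(fδ)/sin δ ≈ 0.810.
p = a·p₁ + b·p₂ ≈ (0.143, 0.463, 0.875); φ = arcsin(p_z) ≈ 61.05°, λ = atan2(p_y, p_x) ≈ 72.86°.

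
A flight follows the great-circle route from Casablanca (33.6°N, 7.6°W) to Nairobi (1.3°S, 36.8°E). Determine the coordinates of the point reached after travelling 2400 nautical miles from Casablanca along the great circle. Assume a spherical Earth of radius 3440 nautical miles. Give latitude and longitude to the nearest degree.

Convert each endpoint to a unit vector on the sphere (x = cos φ cos λ, y = cos φ sin λ, z = sin φ).
The central angle between the endpoints is δ = arccos(p₁·p₂) ≈ 0.949 rad (54.4°). The total great-circle distance is δ·R ≈ 0.949 × 3440 ≈ 3265 nmi, so the target fraction is f = 2400/3265 ≈ 0.735.
Interpolate at f ≈ 0.735 with slerp weights a = sin((1−f)δ)/sin δ ≈ 0.306, b = sin(fδ)/sin δ ≈ 0.790.
p = a·p₁ + b·p₂ ≈ (0.885, 0.440, 0.151); φ = arcsin(p_z) ≈ 8.71°, λ = atan2(p_y, p_x) ≈ 26.40°.

≈ (9°N, 26°E)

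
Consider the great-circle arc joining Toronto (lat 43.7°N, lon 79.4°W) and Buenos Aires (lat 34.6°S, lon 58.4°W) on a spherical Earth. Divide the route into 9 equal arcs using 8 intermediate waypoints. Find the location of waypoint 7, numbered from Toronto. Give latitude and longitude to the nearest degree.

Write both endpoints as unit vectors p₁, p₂ with components (cos φ cos λ, cos φ sin λ, sin φ).
The central angle between the endpoints is δ = arccos(p₁·p₂) ≈ 1.407 rad (80.6°).
Interpolate at f = 7/9 with slerp weights a = sin((1−f)δ)/sin δ ≈ 0.312, b = sin(fδ)/sin δ ≈ 0.901.
p = a·p₁ + b·p₂ ≈ (0.430, -0.853, -0.296); φ = arcsin(p_z) ≈ -17.22°, λ = atan2(p_y, p_x) ≈ -63.25°.

≈ lat 17°S, lon 63°W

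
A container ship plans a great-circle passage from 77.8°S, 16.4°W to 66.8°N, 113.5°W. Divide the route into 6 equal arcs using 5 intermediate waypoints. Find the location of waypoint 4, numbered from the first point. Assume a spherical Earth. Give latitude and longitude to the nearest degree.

Convert each endpoint to a unit vector on the sphere (x = cos φ cos λ, y = cos φ sin λ, z = sin φ).
The central angle between the endpoints is δ = arccos(p₁·p₂) ≈ 2.711 rad (155.3°).
Interpolate at f = 4/6 with slerp weights a = sin((1−f)δ)/sin δ ≈ 1.882, b = sin(fδ)/sin δ ≈ 2.328.
p = a·p₁ + b·p₂ ≈ (0.016, -0.953, 0.301); φ = arcsin(p_z) ≈ 17.53°, λ = atan2(p_y, p_x) ≈ -89.06°.

≈ 18°N, 89°W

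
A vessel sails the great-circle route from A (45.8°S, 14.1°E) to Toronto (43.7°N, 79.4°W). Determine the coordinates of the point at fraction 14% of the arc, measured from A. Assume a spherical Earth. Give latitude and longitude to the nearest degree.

Convert each endpoint to a unit vector on the sphere (x = cos φ cos λ, y = cos φ sin λ, z = sin φ).
The central angle between the endpoints is δ = arccos(p₁·p₂) ≈ 2.125 rad (121.7°).
Interpolate at f = 0.14 with slerp weights a = sin((1−f)δ)/sin δ ≈ 1.137, b = sin(fδ)/sin δ ≈ 0.345.
p = a·p₁ + b·p₂ ≈ (0.815, -0.052, -0.577); φ = arcsin(p_z) ≈ -35.26°, λ = atan2(p_y, p_x) ≈ -3.63°.

≈ (35°S, 4°W)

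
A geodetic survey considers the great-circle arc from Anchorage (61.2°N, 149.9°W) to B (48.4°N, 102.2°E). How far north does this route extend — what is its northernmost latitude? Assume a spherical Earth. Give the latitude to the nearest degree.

≈ 69°N

The great circle lies in the plane with unit normal n̂ = (p₁ × p₂)/|p₁ × p₂|.
Here n̂_z ≈ -0.366; the vertex latitude is φ_max = arccos|n̂_z| ≈ 68.5°.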